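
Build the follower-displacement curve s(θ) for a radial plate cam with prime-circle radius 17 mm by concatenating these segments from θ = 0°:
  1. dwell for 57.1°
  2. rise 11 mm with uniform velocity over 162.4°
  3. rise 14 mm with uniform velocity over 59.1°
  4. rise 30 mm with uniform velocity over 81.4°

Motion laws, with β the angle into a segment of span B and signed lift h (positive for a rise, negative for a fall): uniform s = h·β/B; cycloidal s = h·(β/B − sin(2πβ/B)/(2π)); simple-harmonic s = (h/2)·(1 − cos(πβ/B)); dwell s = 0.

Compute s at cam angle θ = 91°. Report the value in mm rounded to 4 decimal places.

seg 1 [0°–57.1°] dwell: s stays 0.0000
seg 2 [57.1°–219.5°] uniform, h=11: θ=91° here. β=33.9, B=162.4. 11·33.9/162.4 = 2.2962 → s = 2.2962

2.2962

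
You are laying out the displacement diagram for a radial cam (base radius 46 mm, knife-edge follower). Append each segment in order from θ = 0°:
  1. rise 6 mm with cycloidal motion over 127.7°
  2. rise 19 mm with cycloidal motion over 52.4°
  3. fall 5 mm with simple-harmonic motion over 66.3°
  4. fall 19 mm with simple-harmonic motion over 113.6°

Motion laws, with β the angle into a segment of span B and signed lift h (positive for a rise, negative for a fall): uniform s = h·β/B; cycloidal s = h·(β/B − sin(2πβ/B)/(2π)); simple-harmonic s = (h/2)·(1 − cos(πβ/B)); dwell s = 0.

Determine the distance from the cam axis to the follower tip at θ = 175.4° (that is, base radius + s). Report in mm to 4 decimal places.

seg 1 [0°–127.7°] cycloidal, h=6: full span → s += 6 → s = 6.0000
seg 2 [127.7°–180.1°] cycloidal, h=19: θ=175.4° here. β=47.7, B=52.4. 19·(0.9103 − sin(2π·0.9103)/(2π)) = 18.9112 → s = 24.9112
radial distance = base radius + s = 46 + 24.9112 = 70.9112

70.9112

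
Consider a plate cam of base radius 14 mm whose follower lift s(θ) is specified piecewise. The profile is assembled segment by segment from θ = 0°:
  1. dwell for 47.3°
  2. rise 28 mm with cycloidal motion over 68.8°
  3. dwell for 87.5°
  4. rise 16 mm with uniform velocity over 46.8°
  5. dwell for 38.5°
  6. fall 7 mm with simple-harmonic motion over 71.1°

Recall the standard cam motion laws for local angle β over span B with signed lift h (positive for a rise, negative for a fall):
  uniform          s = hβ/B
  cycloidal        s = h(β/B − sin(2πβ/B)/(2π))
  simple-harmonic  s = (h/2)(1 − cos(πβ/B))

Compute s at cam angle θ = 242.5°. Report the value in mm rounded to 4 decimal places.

seg 1 [0°–47.3°] dwell: s stays 0.0000
seg 2 [47.3°–116.1°] cycloidal, h=28: full span → s += 28 → s = 28.0000
seg 3 [116.1°–203.6°] dwell: s stays 28.0000
seg 4 [203.6°–250.4°] uniform, h=16: θ=242.5° here. β=38.9, B=46.8. 16·38.9/46.8 = 13.2991 → s = 41.2991

41.2991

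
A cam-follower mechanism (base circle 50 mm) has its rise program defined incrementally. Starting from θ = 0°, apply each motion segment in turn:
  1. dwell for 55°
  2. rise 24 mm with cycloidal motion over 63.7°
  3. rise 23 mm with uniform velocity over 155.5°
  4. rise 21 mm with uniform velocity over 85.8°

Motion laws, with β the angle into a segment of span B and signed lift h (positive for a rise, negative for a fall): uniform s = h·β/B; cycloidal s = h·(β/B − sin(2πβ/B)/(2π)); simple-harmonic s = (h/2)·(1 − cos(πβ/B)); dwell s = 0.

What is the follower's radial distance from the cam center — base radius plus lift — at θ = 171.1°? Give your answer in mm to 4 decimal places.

seg 1 [0°–55°] dwell: s stays 0.0000
seg 2 [55°–118.7°] cycloidal, h=24: full span → s += 24 → s = 24.0000
seg 3 [118.7°–274.2°] uniform, h=23: θ=171.1° here. β=52.4, B=155.5. 23·52.4/155.5 = 7.7505 → s = 31.7505
radial distance = base radius + s = 50 + 31.7505 = 81.7505

81.7505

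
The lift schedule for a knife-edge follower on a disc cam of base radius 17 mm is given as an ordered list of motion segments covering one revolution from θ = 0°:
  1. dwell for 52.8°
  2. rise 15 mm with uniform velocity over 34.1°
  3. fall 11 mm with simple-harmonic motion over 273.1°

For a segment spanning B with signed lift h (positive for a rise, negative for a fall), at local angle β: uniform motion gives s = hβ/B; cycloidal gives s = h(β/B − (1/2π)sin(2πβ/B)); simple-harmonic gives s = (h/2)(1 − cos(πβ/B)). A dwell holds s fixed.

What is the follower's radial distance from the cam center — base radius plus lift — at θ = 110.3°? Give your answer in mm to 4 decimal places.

seg 1 [0°–52.8°] dwell: s stays 0.0000
seg 2 [52.8°–86.9°] uniform, h=15: full span → s += 15 → s = 15.0000
seg 3 [86.9°–360°] simple-harmonic, h=-11: θ=110.3° here. β=23.4, B=273.1. -11/2·(1 − cos(π·0.0857)) = -0.1981 → s = 14.8019
radial distance = base radius + s = 17 + 14.8019 = 31.8019

31.8019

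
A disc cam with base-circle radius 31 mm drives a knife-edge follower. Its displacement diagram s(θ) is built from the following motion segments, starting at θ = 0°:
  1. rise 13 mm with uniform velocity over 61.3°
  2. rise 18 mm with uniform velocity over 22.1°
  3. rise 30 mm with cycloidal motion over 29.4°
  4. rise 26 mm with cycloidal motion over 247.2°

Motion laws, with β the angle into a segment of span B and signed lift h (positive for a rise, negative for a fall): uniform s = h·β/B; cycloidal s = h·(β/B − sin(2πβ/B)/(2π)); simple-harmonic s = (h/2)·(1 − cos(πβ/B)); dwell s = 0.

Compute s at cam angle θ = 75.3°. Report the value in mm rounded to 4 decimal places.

seg 1 [0°–61.3°] uniform, h=13: full span → s += 13 → s = 13.0000
seg 2 [61.3°–83.4°] uniform, h=18: θ=75.3° here. β=14, B=22.1. 18·14/22.1 = 11.4027 → s = 24.4027

24.4027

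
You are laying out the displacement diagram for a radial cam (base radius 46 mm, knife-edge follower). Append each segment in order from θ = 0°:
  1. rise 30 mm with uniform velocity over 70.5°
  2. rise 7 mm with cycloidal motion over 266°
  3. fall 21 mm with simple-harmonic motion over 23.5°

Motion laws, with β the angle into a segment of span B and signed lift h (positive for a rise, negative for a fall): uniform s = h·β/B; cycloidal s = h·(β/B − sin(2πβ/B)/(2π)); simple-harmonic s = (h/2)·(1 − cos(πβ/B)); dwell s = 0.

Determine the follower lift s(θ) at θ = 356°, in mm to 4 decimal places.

seg 1 [0°–70.5°] uniform, h=30: full span → s += 30 → s = 30.0000
seg 2 [70.5°–336.5°] cycloidal, h=7: full span → s += 7 → s = 37.0000
seg 3 [336.5°–360°] simple-harmonic, h=-21: θ=356° here. β=19.5, B=23.5. -21/2·(1 − cos(π·0.8298)) = -19.5342 → s = 17.4658

17.4658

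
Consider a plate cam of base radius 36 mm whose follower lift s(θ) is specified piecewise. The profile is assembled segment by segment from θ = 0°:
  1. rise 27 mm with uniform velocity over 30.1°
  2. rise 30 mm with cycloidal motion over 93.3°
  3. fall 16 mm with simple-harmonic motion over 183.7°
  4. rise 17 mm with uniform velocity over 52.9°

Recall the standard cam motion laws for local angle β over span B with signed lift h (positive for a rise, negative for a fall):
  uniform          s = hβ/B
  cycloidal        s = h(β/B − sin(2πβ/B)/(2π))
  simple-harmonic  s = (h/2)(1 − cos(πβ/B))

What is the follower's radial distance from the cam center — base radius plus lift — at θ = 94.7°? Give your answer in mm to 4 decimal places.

seg 1 [0°–30.1°] uniform, h=27: full span → s += 27 → s = 27.0000
seg 2 [30.1°–123.4°] cycloidal, h=30: θ=94.7° here. β=64.6, B=93.3. 30·(0.6924 − sin(2π·0.6924)/(2π)) = 25.2370 → s = 52.2370
radial distance = base radius + s = 36 + 52.2370 = 88.2370

88.2370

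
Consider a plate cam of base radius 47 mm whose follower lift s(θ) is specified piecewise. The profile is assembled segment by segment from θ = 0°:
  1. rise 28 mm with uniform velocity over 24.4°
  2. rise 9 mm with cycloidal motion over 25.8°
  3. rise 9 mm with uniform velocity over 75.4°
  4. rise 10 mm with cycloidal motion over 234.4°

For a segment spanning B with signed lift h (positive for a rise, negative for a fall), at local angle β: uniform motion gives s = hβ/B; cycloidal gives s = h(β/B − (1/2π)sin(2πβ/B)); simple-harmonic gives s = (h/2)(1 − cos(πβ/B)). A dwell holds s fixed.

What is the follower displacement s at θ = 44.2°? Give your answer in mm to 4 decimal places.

seg 1 [0°–24.4°] uniform, h=28: full span → s += 28 → s = 28.0000
seg 2 [24.4°–50.2°] cycloidal, h=9: θ=44.2° here. β=19.8, B=25.8. 9·(0.7674 − sin(2π·0.7674)/(2π)) = 8.3308 → s = 36.3308

36.3308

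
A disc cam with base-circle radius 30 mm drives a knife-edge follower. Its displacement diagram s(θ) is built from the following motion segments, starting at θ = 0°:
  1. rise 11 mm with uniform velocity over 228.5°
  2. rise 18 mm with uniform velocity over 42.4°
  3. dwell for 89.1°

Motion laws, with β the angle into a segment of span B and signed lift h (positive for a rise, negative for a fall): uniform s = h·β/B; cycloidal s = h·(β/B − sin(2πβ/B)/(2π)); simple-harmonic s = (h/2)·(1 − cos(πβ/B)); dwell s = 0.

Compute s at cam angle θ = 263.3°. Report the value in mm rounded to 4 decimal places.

seg 1 [0°–228.5°] uniform, h=11: full span → s += 11 → s = 11.0000
seg 2 [228.5°–270.9°] uniform, h=18: θ=263.3° here. β=34.8, B=42.4. 18·34.8/42.4 = 14.7736 → s = 25.7736

25.7736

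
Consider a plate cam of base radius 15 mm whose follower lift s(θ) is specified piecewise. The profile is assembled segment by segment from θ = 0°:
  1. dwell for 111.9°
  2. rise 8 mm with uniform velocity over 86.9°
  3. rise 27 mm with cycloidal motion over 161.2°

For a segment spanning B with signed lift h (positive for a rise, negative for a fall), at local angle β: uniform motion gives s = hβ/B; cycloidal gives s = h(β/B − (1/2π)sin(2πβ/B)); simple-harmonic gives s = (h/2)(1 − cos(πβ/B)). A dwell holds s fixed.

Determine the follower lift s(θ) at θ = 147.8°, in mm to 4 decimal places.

seg 1 [0°–111.9°] dwell: s stays 0.0000
seg 2 [111.9°–198.8°] uniform, h=8: θ=147.8° here. β=35.9, B=86.9. 8·35.9/86.9 = 3.3049 → s = 3.3049

3.3049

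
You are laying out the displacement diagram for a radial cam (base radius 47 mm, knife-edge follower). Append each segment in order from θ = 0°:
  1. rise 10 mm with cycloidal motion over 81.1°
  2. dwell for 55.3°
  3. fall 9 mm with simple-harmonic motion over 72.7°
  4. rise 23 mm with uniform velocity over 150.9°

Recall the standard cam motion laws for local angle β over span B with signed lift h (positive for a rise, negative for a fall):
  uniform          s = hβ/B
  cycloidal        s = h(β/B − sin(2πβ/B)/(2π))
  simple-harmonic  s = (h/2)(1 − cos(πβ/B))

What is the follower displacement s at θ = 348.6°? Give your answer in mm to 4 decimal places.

seg 1 [0°–81.1°] cycloidal, h=10: full span → s += 10 → s = 10.0000
seg 2 [81.1°–136.4°] dwell: s stays 10.0000
seg 3 [136.4°–209.1°] simple-harmonic, h=-9: full span → s += -9 → s = 1.0000
seg 4 [209.1°–360°] uniform, h=23: θ=348.6° here. β=139.5, B=150.9. 23·139.5/150.9 = 21.2624 → s = 22.2624

22.2624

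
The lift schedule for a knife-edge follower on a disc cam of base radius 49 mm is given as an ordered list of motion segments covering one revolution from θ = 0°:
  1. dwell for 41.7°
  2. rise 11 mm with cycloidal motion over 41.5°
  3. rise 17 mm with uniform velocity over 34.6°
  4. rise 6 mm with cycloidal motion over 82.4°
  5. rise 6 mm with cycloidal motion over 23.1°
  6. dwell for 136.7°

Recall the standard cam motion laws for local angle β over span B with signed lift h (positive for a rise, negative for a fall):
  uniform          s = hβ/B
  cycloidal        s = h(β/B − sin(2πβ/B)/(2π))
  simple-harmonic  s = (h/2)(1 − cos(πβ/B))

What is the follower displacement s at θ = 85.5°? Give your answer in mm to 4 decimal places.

seg 1 [0°–41.7°] dwell: s stays 0.0000
seg 2 [41.7°–83.2°] cycloidal, h=11: full span → s += 11 → s = 11.0000
seg 3 [83.2°–117.8°] uniform, h=17: θ=85.5° here. β=2.3, B=34.6. 17·2.3/34.6 = 1.1301 → s = 12.1301

12.1301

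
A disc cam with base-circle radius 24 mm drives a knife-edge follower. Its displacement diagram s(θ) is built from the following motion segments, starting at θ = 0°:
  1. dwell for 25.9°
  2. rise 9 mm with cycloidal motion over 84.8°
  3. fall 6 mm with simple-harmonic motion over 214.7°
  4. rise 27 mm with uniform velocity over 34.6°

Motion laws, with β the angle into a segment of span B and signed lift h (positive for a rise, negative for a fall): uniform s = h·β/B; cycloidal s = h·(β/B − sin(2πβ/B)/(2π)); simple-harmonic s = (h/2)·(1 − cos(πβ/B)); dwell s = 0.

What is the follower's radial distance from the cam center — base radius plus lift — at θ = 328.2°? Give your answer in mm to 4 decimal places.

seg 1 [0°–25.9°] dwell: s stays 0.0000
seg 2 [25.9°–110.7°] cycloidal, h=9: full span → s += 9 → s = 9.0000
seg 3 [110.7°–325.4°] simple-harmonic, h=-6: full span → s += -6 → s = 3.0000
seg 4 [325.4°–360°] uniform, h=27: θ=328.2° here. β=2.8, B=34.6. 27·2.8/34.6 = 2.1850 → s = 5.1850
radial distance = base radius + s = 24 + 5.1850 = 29.1850

29.1850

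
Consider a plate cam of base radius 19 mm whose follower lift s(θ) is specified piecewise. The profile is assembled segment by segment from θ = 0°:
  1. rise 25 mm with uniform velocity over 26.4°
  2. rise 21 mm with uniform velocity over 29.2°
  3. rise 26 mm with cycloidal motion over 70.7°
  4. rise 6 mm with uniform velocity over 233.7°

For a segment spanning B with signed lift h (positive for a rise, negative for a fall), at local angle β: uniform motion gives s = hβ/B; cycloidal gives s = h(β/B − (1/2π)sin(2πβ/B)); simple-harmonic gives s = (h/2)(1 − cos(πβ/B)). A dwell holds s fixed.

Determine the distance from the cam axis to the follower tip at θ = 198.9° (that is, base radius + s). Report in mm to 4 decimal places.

seg 1 [0°–26.4°] uniform, h=25: full span → s += 25 → s = 25.0000
seg 2 [26.4°–55.6°] uniform, h=21: full span → s += 21 → s = 46.0000
seg 3 [55.6°–126.3°] cycloidal, h=26: full span → s += 26 → s = 72.0000
seg 4 [126.3°–360°] uniform, h=6: θ=198.9° here. β=72.6, B=233.7. 6·72.6/233.7 = 1.8639 → s = 73.8639
radial distance = base radius + s = 19 + 73.8639 = 92.8639

92.8639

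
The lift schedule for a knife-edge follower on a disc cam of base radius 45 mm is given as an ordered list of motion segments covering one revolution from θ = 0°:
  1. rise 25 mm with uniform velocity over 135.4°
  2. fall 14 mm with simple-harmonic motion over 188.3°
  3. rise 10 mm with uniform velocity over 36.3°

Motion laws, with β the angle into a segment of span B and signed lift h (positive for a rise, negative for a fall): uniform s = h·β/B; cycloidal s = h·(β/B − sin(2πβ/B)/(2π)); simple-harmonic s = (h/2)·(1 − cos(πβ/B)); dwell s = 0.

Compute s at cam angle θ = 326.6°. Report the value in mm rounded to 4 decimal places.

seg 1 [0°–135.4°] uniform, h=25: full span → s += 25 → s = 25.0000
seg 2 [135.4°–323.7°] simple-harmonic, h=-14: full span → s += -14 → s = 11.0000
seg 3 [323.7°–360°] uniform, h=10: θ=326.6° here. β=2.9, B=36.3. 10·2.9/36.3 = 0.7989 → s = 11.7989

11.7989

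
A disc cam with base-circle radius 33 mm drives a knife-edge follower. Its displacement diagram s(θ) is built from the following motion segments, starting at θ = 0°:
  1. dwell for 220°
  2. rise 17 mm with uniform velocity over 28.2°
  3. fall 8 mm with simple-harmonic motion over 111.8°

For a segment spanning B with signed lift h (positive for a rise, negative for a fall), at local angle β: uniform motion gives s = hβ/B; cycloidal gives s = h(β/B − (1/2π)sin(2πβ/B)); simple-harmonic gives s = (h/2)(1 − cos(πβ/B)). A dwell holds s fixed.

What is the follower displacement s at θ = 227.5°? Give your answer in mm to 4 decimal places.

seg 1 [0°–220°] dwell: s stays 0.0000
seg 2 [220°–248.2°] uniform, h=17: θ=227.5° here. β=7.5, B=28.2. 17·7.5/28.2 = 4.5213 → s = 4.5213

4.5213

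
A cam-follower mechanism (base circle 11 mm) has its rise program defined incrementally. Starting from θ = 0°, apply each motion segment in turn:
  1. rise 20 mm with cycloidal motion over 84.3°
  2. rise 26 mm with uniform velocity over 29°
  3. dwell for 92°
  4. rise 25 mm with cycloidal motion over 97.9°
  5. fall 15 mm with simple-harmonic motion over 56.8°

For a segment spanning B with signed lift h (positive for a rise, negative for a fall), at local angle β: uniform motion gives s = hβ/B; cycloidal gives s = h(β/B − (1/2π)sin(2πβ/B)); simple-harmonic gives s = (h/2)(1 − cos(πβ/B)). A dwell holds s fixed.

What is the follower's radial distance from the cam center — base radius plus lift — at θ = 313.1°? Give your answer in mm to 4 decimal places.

seg 1 [0°–84.3°] cycloidal, h=20: full span → s += 20 → s = 20.0000
seg 2 [84.3°–113.3°] uniform, h=26: full span → s += 26 → s = 46.0000
seg 3 [113.3°–205.3°] dwell: s stays 46.0000
seg 4 [205.3°–303.2°] cycloidal, h=25: full span → s += 25 → s = 71.0000
seg 5 [303.2°–360°] simple-harmonic, h=-15: θ=313.1° here. β=9.9, B=56.8. -15/2·(1 − cos(π·0.1743)) = -1.0965 → s = 69.9035
radial distance = base radius + s = 11 + 69.9035 = 80.9035

80.9035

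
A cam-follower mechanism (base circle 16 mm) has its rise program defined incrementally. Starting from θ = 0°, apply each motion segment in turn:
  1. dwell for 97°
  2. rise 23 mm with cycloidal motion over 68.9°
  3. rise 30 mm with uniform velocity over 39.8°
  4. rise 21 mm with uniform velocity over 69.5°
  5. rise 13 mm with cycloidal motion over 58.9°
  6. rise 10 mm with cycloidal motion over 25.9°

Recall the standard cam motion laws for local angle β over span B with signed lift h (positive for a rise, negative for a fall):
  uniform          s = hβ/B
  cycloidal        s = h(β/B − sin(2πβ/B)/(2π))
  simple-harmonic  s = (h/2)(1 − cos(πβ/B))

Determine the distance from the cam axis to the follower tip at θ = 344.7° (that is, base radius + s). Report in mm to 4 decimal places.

seg 1 [0°–97°] dwell: s stays 0.0000
seg 2 [97°–165.9°] cycloidal, h=23: full span → s += 23 → s = 23.0000
seg 3 [165.9°–205.7°] uniform, h=30: full span → s += 30 → s = 53.0000
seg 4 [205.7°–275.2°] uniform, h=21: full span → s += 21 → s = 74.0000
seg 5 [275.2°–334.1°] cycloidal, h=13: full span → s += 13 → s = 87.0000
seg 6 [334.1°–360°] cycloidal, h=10: θ=344.7° here. β=10.6, B=25.9. 10·(0.4093 − sin(2π·0.4093)/(2π)) = 3.2337 → s = 90.2337
radial distance = base radius + s = 16 + 90.2337 = 106.2337

106.2337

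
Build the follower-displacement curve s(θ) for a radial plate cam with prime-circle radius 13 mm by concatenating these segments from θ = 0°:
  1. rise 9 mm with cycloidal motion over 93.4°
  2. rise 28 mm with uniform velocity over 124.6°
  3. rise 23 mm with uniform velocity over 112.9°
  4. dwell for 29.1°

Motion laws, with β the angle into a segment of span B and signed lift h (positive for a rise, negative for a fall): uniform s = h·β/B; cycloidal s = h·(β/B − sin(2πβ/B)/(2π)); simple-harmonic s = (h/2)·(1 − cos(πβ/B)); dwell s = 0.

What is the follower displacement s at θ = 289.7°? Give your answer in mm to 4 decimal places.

seg 1 [0°–93.4°] cycloidal, h=9: full span → s += 9 → s = 9.0000
seg 2 [93.4°–218°] uniform, h=28: full span → s += 28 → s = 37.0000
seg 3 [218°–330.9°] uniform, h=23: θ=289.7° here. β=71.7, B=112.9. 23·71.7/112.9 = 14.6067 → s = 51.6067

51.6067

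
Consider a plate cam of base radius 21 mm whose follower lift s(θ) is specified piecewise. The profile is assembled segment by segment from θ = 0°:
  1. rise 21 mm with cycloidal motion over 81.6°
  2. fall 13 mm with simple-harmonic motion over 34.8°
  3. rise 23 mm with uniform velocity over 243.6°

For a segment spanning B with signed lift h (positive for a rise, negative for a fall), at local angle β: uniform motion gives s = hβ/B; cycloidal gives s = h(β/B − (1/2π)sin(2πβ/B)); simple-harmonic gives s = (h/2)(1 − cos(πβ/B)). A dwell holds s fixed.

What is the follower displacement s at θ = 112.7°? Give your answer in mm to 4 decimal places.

seg 1 [0°–81.6°] cycloidal, h=21: full span → s += 21 → s = 21.0000
seg 2 [81.6°–116.4°] simple-harmonic, h=-13: θ=112.7° here. β=31.1, B=34.8. -13/2·(1 − cos(π·0.8937)) = -12.6408 → s = 8.3592

8.3592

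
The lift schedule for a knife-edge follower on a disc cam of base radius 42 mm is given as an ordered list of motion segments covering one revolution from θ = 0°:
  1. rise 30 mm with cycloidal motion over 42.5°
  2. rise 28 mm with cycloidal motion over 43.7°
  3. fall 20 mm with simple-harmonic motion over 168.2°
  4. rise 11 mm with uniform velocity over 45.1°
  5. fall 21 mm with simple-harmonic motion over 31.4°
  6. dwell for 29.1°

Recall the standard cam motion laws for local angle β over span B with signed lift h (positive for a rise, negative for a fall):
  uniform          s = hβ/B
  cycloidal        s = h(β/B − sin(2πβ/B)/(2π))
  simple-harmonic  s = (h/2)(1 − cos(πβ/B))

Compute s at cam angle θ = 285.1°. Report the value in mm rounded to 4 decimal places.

seg 1 [0°–42.5°] cycloidal, h=30: full span → s += 30 → s = 30.0000
seg 2 [42.5°–86.2°] cycloidal, h=28: full span → s += 28 → s = 58.0000
seg 3 [86.2°–254.4°] simple-harmonic, h=-20: full span → s += -20 → s = 38.0000
seg 4 [254.4°–299.5°] uniform, h=11: θ=285.1° here. β=30.7, B=45.1. 11·30.7/45.1 = 7.4878 → s = 45.4878

45.4878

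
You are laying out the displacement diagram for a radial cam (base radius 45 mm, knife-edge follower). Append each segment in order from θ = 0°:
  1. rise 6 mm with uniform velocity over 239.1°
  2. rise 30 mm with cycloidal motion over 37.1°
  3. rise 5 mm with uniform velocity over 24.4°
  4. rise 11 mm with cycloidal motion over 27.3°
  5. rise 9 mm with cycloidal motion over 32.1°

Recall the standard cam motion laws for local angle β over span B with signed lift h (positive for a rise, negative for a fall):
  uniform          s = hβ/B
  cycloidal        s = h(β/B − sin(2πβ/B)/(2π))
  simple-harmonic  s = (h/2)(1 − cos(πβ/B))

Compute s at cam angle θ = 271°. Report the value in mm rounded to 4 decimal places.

seg 1 [0°–239.1°] uniform, h=6: full span → s += 6 → s = 6.0000
seg 2 [239.1°–276.2°] cycloidal, h=30: θ=271° here. β=31.9, B=37.1. 30·(0.8598 − sin(2π·0.8598)/(2π)) = 29.4772 → s = 35.4772

35.4772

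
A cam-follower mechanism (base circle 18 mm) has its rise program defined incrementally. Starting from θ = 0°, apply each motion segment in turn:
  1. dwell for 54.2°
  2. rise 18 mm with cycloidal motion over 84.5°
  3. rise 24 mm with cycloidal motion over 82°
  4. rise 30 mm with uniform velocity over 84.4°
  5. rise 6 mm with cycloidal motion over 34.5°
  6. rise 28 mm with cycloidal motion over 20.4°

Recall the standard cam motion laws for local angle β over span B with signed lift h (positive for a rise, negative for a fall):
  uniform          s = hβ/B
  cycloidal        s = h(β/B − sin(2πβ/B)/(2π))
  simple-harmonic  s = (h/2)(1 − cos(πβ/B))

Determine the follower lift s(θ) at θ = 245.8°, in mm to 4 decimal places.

seg 1 [0°–54.2°] dwell: s stays 0.0000
seg 2 [54.2°–138.7°] cycloidal, h=18: full span → s += 18 → s = 18.0000
seg 3 [138.7°–220.7°] cycloidal, h=24: full span → s += 24 → s = 42.0000
seg 4 [220.7°–305.1°] uniform, h=30: θ=245.8° here. β=25.1, B=84.4. 30·25.1/84.4 = 8.9218 → s = 50.9218

50.9218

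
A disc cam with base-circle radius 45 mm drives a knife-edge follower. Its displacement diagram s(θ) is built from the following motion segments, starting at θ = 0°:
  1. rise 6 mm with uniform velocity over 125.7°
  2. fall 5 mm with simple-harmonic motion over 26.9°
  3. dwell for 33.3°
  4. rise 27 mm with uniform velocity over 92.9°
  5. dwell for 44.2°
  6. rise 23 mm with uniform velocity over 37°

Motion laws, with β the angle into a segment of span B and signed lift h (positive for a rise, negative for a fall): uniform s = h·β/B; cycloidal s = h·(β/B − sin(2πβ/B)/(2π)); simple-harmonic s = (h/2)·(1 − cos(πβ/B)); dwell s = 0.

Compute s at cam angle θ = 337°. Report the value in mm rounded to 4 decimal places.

seg 1 [0°–125.7°] uniform, h=6: full span → s += 6 → s = 6.0000
seg 2 [125.7°–152.6°] simple-harmonic, h=-5: full span → s += -5 → s = 1.0000
seg 3 [152.6°–185.9°] dwell: s stays 1.0000
seg 4 [185.9°–278.8°] uniform, h=27: full span → s += 27 → s = 28.0000
seg 5 [278.8°–323°] dwell: s stays 28.0000
seg 6 [323°–360°] uniform, h=23: θ=337° here. β=14, B=37. 23·14/37 = 8.7027 → s = 36.7027

36.7027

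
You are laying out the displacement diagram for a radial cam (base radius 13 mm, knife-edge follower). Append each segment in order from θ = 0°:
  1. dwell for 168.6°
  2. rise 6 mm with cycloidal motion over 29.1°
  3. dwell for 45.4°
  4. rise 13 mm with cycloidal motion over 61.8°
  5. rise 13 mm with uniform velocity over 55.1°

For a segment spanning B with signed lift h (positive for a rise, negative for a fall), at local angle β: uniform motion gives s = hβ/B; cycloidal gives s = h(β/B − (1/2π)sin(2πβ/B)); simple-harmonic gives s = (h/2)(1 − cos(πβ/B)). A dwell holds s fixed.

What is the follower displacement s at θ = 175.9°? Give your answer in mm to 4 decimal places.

seg 1 [0°–168.6°] dwell: s stays 0.0000
seg 2 [168.6°–197.7°] cycloidal, h=6: θ=175.9° here. β=7.3, B=29.1. 6·(0.2509 − sin(2π·0.2509)/(2π)) = 0.5502 → s = 0.5502

0.5502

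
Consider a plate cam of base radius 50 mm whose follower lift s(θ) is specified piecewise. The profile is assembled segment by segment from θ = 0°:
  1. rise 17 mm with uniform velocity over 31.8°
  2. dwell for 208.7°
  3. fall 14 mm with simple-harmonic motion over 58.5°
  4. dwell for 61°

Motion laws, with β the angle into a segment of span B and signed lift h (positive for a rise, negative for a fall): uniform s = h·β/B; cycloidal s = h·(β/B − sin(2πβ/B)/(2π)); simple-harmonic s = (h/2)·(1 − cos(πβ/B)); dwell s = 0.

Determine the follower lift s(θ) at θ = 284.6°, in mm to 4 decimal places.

seg 1 [0°–31.8°] uniform, h=17: full span → s += 17 → s = 17.0000
seg 2 [31.8°–240.5°] dwell: s stays 17.0000
seg 3 [240.5°–299°] simple-harmonic, h=-14: θ=284.6° here. β=44.1, B=58.5. -14/2·(1 − cos(π·0.7538)) = -12.0092 → s = 4.9908

4.9908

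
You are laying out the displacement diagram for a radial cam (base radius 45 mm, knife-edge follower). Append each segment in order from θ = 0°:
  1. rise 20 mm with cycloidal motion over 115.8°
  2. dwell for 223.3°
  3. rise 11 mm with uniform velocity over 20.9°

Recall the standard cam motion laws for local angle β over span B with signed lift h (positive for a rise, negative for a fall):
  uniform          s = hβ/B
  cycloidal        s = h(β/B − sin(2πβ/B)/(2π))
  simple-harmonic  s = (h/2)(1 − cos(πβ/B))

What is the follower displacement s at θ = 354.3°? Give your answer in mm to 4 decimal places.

seg 1 [0°–115.8°] cycloidal, h=20: full span → s += 20 → s = 20.0000
seg 2 [115.8°–339.1°] dwell: s stays 20.0000
seg 3 [339.1°–360°] uniform, h=11: θ=354.3° here. β=15.2, B=20.9. 11·15.2/20.9 = 8.0000 → s = 28.0000

28.0000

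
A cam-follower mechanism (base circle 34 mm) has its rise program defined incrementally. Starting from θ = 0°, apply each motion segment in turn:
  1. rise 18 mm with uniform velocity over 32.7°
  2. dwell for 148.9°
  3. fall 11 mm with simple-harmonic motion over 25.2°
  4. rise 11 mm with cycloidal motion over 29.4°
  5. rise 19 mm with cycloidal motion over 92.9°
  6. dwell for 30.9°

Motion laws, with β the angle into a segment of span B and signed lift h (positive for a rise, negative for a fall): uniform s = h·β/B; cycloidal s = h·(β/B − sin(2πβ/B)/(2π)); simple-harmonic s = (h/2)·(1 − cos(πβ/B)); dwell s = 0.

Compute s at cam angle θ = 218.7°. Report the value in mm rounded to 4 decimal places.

seg 1 [0°–32.7°] uniform, h=18: full span → s += 18 → s = 18.0000
seg 2 [32.7°–181.6°] dwell: s stays 18.0000
seg 3 [181.6°–206.8°] simple-harmonic, h=-11: full span → s += -11 → s = 7.0000
seg 4 [206.8°–236.2°] cycloidal, h=11: θ=218.7° here. β=11.9, B=29.4. 11·(0.4048 − sin(2π·0.4048)/(2π)) = 3.4662 → s = 10.4662

10.4662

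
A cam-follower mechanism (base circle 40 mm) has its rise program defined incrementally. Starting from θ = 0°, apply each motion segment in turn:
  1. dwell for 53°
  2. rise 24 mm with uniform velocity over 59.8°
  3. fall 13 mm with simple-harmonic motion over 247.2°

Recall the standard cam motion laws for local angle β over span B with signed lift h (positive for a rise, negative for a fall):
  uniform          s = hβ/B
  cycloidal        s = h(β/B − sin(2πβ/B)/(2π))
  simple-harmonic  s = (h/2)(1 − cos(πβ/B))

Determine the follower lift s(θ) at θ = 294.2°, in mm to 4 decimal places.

seg 1 [0°–53°] dwell: s stays 0.0000
seg 2 [53°–112.8°] uniform, h=24: full span → s += 24 → s = 24.0000
seg 3 [112.8°–360°] simple-harmonic, h=-13: θ=294.2° here. β=181.4, B=247.2. -13/2·(1 − cos(π·0.7338)) = -10.8567 → s = 13.1433

13.1433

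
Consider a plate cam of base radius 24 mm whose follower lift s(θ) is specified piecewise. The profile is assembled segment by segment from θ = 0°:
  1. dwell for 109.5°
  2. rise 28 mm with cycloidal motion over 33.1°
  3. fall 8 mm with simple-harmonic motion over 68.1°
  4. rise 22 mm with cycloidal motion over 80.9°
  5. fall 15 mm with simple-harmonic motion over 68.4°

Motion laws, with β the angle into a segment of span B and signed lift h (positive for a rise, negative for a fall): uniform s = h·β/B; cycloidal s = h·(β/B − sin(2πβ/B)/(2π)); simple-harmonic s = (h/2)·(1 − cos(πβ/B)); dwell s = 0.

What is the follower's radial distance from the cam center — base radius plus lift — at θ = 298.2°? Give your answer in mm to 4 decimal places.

seg 1 [0°–109.5°] dwell: s stays 0.0000
seg 2 [109.5°–142.6°] cycloidal, h=28: full span → s += 28 → s = 28.0000
seg 3 [142.6°–210.7°] simple-harmonic, h=-8: full span → s += -8 → s = 20.0000
seg 4 [210.7°–291.6°] cycloidal, h=22: full span → s += 22 → s = 42.0000
seg 5 [291.6°–360°] simple-harmonic, h=-15: θ=298.2° here. β=6.6, B=68.4. -15/2·(1 − cos(π·0.0965)) = -0.3420 → s = 41.6580
radial distance = base radius + s = 24 + 41.6580 = 65.6580

65.6580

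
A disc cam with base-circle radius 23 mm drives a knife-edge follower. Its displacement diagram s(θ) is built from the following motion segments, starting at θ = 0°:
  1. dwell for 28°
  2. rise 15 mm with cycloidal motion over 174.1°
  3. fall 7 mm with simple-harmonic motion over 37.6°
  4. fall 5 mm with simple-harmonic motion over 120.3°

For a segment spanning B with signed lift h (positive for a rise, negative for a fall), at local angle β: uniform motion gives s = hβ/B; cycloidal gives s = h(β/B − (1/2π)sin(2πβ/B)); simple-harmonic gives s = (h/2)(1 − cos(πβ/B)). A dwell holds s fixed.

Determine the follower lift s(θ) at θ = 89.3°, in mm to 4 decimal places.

seg 1 [0°–28°] dwell: s stays 0.0000
seg 2 [28°–202.1°] cycloidal, h=15: θ=89.3° here. β=61.3, B=174.1. 15·(0.3521 − sin(2π·0.3521)/(2π)) = 3.3687 → s = 3.3687

3.3687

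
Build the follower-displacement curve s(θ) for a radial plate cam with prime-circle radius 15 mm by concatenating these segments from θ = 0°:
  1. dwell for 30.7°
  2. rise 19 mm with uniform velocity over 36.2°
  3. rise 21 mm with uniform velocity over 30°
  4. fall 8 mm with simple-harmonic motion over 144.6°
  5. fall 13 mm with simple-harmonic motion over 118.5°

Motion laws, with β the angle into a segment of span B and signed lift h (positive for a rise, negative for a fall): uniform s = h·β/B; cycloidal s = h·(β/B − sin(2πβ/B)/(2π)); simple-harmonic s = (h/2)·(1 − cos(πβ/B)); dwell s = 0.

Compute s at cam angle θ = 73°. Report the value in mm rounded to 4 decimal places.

seg 1 [0°–30.7°] dwell: s stays 0.0000
seg 2 [30.7°–66.9°] uniform, h=19: full span → s += 19 → s = 19.0000
seg 3 [66.9°–96.9°] uniform, h=21: θ=73° here. β=6.1, B=30. 21·6.1/30 = 4.2700 → s = 23.2700

23.2700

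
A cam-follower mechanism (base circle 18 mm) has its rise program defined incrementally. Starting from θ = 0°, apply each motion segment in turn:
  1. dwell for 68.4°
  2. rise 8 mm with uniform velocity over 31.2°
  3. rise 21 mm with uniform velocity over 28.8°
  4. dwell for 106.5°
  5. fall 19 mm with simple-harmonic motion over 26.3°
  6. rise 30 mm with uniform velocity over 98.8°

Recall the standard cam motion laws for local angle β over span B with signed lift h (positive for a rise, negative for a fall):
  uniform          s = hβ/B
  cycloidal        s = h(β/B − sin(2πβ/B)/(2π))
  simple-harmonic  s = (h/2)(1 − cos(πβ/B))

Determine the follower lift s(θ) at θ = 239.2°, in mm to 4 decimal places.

seg 1 [0°–68.4°] dwell: s stays 0.0000
seg 2 [68.4°–99.6°] uniform, h=8: full span → s += 8 → s = 8.0000
seg 3 [99.6°–128.4°] uniform, h=21: full span → s += 21 → s = 29.0000
seg 4 [128.4°–234.9°] dwell: s stays 29.0000
seg 5 [234.9°–261.2°] simple-harmonic, h=-19: θ=239.2° here. β=4.3, B=26.3. -19/2·(1 − cos(π·0.1635)) = -1.2259 → s = 27.7741

27.7741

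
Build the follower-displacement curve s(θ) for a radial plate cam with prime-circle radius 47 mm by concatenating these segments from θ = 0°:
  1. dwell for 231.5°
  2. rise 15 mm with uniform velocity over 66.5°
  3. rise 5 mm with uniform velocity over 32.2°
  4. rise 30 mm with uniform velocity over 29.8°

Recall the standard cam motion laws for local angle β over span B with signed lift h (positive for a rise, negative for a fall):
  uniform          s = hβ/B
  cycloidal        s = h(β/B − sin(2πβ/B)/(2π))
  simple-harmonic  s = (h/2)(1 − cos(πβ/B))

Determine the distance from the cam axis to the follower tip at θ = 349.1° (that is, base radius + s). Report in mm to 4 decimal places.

seg 1 [0°–231.5°] dwell: s stays 0.0000
seg 2 [231.5°–298°] uniform, h=15: full span → s += 15 → s = 15.0000
seg 3 [298°–330.2°] uniform, h=5: full span → s += 5 → s = 20.0000
seg 4 [330.2°–360°] uniform, h=30: θ=349.1° here. β=18.9, B=29.8. 30·18.9/29.8 = 19.0268 → s = 39.0268
radial distance = base radius + s = 47 + 39.0268 = 86.0268

86.0268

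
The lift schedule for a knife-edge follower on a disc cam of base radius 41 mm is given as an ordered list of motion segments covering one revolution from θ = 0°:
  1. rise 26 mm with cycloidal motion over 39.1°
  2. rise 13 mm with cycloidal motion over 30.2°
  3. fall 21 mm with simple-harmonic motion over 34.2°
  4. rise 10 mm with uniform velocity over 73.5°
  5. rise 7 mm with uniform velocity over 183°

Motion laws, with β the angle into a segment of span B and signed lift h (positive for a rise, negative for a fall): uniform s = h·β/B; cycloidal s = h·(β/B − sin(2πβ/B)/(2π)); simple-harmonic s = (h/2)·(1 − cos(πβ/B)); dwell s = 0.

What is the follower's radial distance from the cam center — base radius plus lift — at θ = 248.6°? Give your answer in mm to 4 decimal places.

seg 1 [0°–39.1°] cycloidal, h=26: full span → s += 26 → s = 26.0000
seg 2 [39.1°–69.3°] cycloidal, h=13: full span → s += 13 → s = 39.0000
seg 3 [69.3°–103.5°] simple-harmonic, h=-21: full span → s += -21 → s = 18.0000
seg 4 [103.5°–177°] uniform, h=10: full span → s += 10 → s = 28.0000
seg 5 [177°–360°] uniform, h=7: θ=248.6° here. β=71.6, B=183. 7·71.6/183 = 2.7388 → s = 30.7388
radial distance = base radius + s = 41 + 30.7388 = 71.7388

71.7388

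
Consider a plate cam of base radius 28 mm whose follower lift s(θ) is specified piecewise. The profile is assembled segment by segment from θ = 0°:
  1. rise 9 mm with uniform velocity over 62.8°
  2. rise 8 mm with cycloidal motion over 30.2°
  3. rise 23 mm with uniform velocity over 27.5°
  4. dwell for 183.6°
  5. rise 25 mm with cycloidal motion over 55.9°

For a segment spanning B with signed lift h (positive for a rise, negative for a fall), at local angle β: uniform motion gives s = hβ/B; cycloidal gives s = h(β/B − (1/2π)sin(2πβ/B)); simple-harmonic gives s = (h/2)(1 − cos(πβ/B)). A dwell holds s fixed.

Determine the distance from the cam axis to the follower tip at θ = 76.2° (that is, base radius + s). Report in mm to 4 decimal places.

seg 1 [0°–62.8°] uniform, h=9: full span → s += 9 → s = 9.0000
seg 2 [62.8°–93°] cycloidal, h=8: θ=76.2° here. β=13.4, B=30.2. 8·(0.4437 − sin(2π·0.4437)/(2π)) = 3.1087 → s = 12.1087
radial distance = base radius + s = 28 + 12.1087 = 40.1087

40.1087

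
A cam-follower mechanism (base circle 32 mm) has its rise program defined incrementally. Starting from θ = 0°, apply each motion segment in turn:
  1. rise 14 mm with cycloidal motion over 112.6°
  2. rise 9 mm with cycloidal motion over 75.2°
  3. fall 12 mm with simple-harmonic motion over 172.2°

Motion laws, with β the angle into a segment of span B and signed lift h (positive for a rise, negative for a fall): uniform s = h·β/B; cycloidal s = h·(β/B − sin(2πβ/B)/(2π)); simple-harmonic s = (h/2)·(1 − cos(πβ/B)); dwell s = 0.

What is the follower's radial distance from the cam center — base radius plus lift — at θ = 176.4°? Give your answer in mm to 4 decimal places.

seg 1 [0°–112.6°] cycloidal, h=14: full span → s += 14 → s = 14.0000
seg 2 [112.6°–187.8°] cycloidal, h=9: θ=176.4° here. β=63.8, B=75.2. 9·(0.8484 − sin(2π·0.8484)/(2π)) = 8.8029 → s = 22.8029
radial distance = base radius + s = 32 + 22.8029 = 54.8029

54.8029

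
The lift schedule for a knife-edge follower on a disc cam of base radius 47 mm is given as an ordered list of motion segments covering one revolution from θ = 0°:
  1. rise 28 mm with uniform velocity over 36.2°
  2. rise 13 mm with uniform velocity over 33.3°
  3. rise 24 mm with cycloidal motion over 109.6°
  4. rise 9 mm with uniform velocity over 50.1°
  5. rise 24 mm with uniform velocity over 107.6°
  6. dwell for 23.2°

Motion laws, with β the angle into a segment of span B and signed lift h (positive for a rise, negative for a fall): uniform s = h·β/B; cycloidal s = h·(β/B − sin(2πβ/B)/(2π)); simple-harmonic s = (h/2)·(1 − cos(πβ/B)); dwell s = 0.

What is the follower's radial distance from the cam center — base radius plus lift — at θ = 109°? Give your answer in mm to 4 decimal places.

seg 1 [0°–36.2°] uniform, h=28: full span → s += 28 → s = 28.0000
seg 2 [36.2°–69.5°] uniform, h=13: full span → s += 13 → s = 41.0000
seg 3 [69.5°–179.1°] cycloidal, h=24: θ=109° here. β=39.5, B=109.6. 24·(0.3604 − sin(2π·0.3604)/(2π)) = 5.7126 → s = 46.7126
radial distance = base radius + s = 47 + 46.7126 = 93.7126

93.7126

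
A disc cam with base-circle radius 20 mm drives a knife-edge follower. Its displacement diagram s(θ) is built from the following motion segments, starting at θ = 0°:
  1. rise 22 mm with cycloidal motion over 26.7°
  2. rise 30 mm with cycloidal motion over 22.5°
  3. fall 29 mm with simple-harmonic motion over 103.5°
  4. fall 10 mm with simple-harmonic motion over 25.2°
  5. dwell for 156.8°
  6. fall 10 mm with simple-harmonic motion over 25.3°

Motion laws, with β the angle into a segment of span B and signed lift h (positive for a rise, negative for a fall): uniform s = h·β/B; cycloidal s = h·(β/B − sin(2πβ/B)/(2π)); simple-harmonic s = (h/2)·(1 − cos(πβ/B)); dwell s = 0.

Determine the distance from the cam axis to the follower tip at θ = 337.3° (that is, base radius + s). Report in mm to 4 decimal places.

seg 1 [0°–26.7°] cycloidal, h=22: full span → s += 22 → s = 22.0000
seg 2 [26.7°–49.2°] cycloidal, h=30: full span → s += 30 → s = 52.0000
seg 3 [49.2°–152.7°] simple-harmonic, h=-29: full span → s += -29 → s = 23.0000
seg 4 [152.7°–177.9°] simple-harmonic, h=-10: full span → s += -10 → s = 13.0000
seg 5 [177.9°–334.7°] dwell: s stays 13.0000
seg 6 [334.7°–360°] simple-harmonic, h=-10: θ=337.3° here. β=2.6, B=25.3. -10/2·(1 − cos(π·0.1028)) = -0.2583 → s = 12.7417
radial distance = base radius + s = 20 + 12.7417 = 32.7417

32.7417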